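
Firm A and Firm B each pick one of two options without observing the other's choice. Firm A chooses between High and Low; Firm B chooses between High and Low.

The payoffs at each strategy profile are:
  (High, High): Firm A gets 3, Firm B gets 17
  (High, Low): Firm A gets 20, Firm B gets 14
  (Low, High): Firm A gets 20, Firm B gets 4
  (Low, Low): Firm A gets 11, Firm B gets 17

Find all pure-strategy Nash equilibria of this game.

(High, High): Firm A prefers Low (20 > 3) — not an equilibrium.
(High, Low): Firm B prefers High (17 > 14) — not an equilibrium.
(Low, High): Firm B prefers Low (17 > 4) — not an equilibrium.
(Low, Low): Firm A prefers High (20 > 11) — not an equilibrium.

none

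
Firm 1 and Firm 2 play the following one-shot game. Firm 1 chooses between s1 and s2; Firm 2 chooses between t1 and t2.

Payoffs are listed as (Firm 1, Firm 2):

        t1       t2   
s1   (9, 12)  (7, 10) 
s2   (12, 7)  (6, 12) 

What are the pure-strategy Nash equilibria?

(s1, t1): Firm 1 prefers s2 (12 > 9) — not an equilibrium.
(s1, t2): Firm 2 prefers t1 (12 > 10) — not an equilibrium.
(s2, t1): Firm 2 prefers t2 (12 > 7) — not an equilibrium.
(s2, t2): Firm 1 prefers s1 (7 > 6) — not an equilibrium.

none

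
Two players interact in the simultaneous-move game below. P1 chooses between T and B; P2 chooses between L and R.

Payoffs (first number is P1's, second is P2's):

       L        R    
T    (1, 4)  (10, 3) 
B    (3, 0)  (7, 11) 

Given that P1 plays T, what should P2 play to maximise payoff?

Against T, P2 earns 4 from L and 3 from R.
So L is the best response.

L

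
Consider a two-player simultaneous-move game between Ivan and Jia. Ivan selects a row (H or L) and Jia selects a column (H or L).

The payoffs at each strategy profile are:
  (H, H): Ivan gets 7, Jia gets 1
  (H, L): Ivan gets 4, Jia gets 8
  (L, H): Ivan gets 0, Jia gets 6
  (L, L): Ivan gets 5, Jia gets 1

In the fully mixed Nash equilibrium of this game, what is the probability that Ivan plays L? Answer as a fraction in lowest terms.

7/12

Let p be the probability that Ivan plays H. In a completely mixed equilibrium, Jia must be indifferent between H and L.
Jia's expected payoff from H is p + 6(1−p); from L it is 8p + (1−p).
Setting these equal: −5p + 6 = 7p + 1, so p = 5/12.
Therefore Ivan plays L with probability 1 − 5/12 = 7/12.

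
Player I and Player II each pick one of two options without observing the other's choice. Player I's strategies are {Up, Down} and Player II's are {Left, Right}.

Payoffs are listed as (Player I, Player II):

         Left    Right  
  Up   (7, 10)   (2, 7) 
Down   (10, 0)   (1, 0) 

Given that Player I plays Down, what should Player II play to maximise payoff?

either — both Left and Right are best responses

Against Down, Player II earns 0 from Left and 0 from Right.
So either strategy is a best response.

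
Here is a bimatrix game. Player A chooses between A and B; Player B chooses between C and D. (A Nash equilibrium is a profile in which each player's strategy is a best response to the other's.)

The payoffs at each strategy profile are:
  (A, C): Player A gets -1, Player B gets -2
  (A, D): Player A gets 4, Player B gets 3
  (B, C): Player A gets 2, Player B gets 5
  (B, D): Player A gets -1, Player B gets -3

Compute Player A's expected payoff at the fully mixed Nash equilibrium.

7/8

First find q, the probability Player B plays C, from Player A's indifference between A and B: −q + 4(1−q) = 2q − (1−q), giving q = 5/8.
Since Player A is indifferent in equilibrium, Player A's expected payoff equals the payoff from either row against (5/8, 3/8). Using A: −(5/8) + 4(3/8) = 7/8.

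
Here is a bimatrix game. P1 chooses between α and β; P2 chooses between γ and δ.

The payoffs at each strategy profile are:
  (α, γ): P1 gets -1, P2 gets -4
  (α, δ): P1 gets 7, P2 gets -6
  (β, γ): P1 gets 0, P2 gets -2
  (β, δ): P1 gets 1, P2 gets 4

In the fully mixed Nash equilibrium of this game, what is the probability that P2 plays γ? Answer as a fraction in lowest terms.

6/7

Let y be the probability that P2 plays γ. In a completely mixed equilibrium, P1 must be indifferent between α and β.
P1's expected payoff from α is −y + 7(1−y); from β it is (1−y).
Setting these equal: −8y + 7 = −y + 1, so y = 6/7.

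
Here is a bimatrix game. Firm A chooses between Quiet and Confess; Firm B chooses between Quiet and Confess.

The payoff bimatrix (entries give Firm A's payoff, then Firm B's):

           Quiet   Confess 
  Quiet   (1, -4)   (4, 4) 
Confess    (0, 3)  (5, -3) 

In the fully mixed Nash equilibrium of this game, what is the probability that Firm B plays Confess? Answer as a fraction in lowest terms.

Let q be the probability that Firm B plays Quiet. In a completely mixed equilibrium, Firm A must be indifferent between Quiet and Confess.
Firm A's expected payoff from Quiet is q + 4(1−q); from Confess it is 5(1−q).
Setting these equal: −3q + 4 = −5q + 5, so q = 1/2.
Therefore Firm B plays Confess with probability 1 − 1/2 = 1/2.

1/2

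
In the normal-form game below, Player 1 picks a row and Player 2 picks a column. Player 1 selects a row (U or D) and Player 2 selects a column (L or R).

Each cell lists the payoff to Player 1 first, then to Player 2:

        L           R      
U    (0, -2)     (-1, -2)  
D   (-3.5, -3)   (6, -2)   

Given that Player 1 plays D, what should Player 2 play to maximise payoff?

R

Against D, Player 2 earns -3 from L and -2 from R.
So R is the best response.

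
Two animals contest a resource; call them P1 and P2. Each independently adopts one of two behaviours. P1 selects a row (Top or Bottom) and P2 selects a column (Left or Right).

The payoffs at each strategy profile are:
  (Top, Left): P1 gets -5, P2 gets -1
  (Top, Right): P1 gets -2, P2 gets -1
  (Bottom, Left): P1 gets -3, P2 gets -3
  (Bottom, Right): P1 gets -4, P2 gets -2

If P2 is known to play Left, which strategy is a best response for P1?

Bottom

Against Left, P1 earns -5 from Top and -3 from Bottom.
So Bottom is the best response.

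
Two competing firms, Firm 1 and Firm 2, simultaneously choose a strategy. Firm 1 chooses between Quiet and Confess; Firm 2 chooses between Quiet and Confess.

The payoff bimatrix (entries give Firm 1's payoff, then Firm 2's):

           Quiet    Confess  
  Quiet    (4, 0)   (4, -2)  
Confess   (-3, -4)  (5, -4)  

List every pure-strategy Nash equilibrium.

(Quiet, Quiet): Firm 1 gets 4 ≥ -3 from Confess, and Firm 2 gets 0 ≥ -2 from Confess — Nash equilibrium.
(Quiet, Confess): Firm 1 prefers Confess (5 > 4); Firm 2 prefers Quiet (0 > -2) — not an equilibrium.
(Confess, Quiet): Firm 1 prefers Quiet (4 > -3) — not an equilibrium.
(Confess, Confess): Firm 1 gets 5 ≥ 4 from Quiet, and Firm 2 gets -4 ≥ -4 from Quiet — Nash equilibrium.

(Quiet, Quiet) and (Confess, Confess)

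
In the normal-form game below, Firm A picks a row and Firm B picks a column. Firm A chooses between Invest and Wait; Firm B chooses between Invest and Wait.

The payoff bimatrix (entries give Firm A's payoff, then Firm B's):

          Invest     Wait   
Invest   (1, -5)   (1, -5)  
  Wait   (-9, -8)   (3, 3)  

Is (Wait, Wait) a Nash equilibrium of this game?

At (Wait, Wait), Firm A earns 3; switching to Invest would give 1, so Firm A has no profitable deviation.
Firm B earns 3; switching to Invest would give -8, so Firm B has no profitable deviation.
Neither player can gain by a unilateral deviation, so this profile is a Nash equilibrium.

Yes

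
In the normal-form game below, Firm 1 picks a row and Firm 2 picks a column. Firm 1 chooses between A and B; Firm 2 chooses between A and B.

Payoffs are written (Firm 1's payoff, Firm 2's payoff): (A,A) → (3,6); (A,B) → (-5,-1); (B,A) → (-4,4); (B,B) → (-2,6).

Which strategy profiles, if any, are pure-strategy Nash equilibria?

(A, A): Firm 1 gets 3 ≥ -4 from B, and Firm 2 gets 6 ≥ -1 from B — Nash equilibrium.
(A, B): Firm 1 prefers B (-2 > -5); Firm 2 prefers A (6 > -1) — not an equilibrium.
(B, A): Firm 1 prefers A (3 > -4); Firm 2 prefers B (6 > 4) — not an equilibrium.
(B, B): Firm 1 gets -2 ≥ -5 from A, and Firm 2 gets 6 ≥ 4 from A — Nash equilibrium.

(A, A) and (B, B)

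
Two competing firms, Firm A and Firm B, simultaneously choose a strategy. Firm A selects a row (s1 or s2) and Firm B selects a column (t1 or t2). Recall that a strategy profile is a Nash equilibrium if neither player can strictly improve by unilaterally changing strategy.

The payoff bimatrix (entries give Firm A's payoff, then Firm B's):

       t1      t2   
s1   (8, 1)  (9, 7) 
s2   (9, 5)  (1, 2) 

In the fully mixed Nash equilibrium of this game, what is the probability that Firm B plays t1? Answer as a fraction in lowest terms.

Let y be the probability that Firm B plays t1. In a completely mixed equilibrium, Firm A must be indifferent between s1 and s2.
Firm A's expected payoff from s1 is 8y + 9(1−y); from s2 it is 9y + (1−y).
Setting these equal: −y + 9 = 8y + 1, so y = 8/9.

8/9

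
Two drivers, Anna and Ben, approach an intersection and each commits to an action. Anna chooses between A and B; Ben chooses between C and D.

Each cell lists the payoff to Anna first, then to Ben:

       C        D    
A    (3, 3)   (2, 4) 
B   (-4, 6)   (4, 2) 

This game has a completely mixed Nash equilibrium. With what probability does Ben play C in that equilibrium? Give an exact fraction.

2/9

Let y be the probability that Ben plays C. In a completely mixed equilibrium, Anna must be indifferent between A and B.
Anna's expected payoff from A is 3y + 2(1−y); from B it is −4y + 4(1−y).
Setting these equal: y + 2 = −8y + 4, so y = 2/9.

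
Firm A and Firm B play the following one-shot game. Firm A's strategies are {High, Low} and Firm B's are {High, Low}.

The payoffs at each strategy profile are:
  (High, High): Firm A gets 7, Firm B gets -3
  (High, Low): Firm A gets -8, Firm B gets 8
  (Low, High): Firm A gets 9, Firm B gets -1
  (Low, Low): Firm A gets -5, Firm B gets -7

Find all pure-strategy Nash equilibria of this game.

(High, High): Firm A prefers Low (9 > 7); Firm B prefers Low (8 > -3) — not an equilibrium.
(High, Low): Firm A prefers Low (-5 > -8) — not an equilibrium.
(Low, High): Firm A gets 9 ≥ 7 from High, and Firm B gets -1 ≥ -7 from Low — Nash equilibrium.
(Low, Low): Firm B prefers High (-1 > -7) — not an equilibrium.

(Low, High)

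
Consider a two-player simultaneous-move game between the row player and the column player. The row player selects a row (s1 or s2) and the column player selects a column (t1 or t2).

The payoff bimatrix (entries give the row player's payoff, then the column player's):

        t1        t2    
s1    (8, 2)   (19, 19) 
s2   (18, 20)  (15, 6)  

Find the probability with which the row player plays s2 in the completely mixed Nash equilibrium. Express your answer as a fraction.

17/31

Let p be the probability that the row player plays s1. In a completely mixed equilibrium, the column player must be indifferent between t1 and t2.
The column player's expected payoff from t1 is 2p + 20(1−p); from t2 it is 19p + 6(1−p).
Setting these equal: −18p + 20 = 13p + 6, so p = 14/31.
Therefore the row player plays s2 with probability 1 − 14/31 = 17/31.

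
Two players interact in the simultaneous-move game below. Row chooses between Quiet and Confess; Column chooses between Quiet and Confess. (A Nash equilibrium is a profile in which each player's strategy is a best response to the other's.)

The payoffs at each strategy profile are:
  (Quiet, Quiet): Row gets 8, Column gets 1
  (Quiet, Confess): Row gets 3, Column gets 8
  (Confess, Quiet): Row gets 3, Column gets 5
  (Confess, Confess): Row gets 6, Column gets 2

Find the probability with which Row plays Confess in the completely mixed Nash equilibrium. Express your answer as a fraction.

Let r be the probability that Row plays Quiet. In a completely mixed equilibrium, Column must be indifferent between Quiet and Confess.
Column's expected payoff from Quiet is r + 5(1−r); from Confess it is 8r + 2(1−r).
Setting these equal: −4r + 5 = 6r + 2, so r = 3/10.
Therefore Row plays Confess with probability 1 − 3/10 = 7/10.

7/10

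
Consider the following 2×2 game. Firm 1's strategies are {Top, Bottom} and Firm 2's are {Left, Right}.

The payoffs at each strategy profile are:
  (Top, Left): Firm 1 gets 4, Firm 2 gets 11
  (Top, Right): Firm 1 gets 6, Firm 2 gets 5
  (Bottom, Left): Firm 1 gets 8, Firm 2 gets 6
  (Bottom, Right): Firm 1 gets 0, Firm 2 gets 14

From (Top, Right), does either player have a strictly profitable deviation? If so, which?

Firm 1 at (Top, Right) earns 6; deviating to Bottom yields 0 — not better.
Firm 2 earns 5; deviating to Left yields 11 — a strict improvement.
Only Firm 2 has a strictly profitable deviation.

Firm 2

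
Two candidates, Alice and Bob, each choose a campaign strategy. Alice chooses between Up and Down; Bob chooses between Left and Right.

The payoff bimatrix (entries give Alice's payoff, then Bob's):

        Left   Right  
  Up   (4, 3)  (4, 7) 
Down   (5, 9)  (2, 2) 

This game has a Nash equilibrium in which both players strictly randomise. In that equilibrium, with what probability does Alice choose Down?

Let r be the probability that Alice plays Up. In a completely mixed equilibrium, Bob must be indifferent between Left and Right.
Bob's expected payoff from Left is 3r + 9(1−r); from Right it is 7r + 2(1−r).
Setting these equal: −6r + 9 = 5r + 2, so r = 7/11.
Therefore Alice plays Down with probability 1 − 7/11 = 4/11.

4/11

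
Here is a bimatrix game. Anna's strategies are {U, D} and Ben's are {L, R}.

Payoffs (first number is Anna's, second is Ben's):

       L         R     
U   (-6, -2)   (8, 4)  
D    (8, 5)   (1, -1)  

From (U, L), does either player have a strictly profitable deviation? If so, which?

Both

Anna at (U, L) earns -6; deviating to D yields 8 — a strict improvement.
Ben earns -2; deviating to R yields 4 — a strict improvement.
Both Anna and Ben have strictly profitable deviations.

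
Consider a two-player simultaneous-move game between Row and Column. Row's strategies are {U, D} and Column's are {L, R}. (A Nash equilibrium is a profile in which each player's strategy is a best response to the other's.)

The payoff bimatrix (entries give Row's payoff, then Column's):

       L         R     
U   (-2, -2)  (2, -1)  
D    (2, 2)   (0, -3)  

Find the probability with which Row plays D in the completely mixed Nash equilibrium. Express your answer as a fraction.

Let x be the probability that Row plays U. In a completely mixed equilibrium, Column must be indifferent between L and R.
Column's expected payoff from L is −2x + 2(1−x); from R it is −x − 3(1−x).
Setting these equal: −4x + 2 = 2x − 3, so x = 5/6.
Therefore Row plays D with probability 1 − 5/6 = 1/6.

1/6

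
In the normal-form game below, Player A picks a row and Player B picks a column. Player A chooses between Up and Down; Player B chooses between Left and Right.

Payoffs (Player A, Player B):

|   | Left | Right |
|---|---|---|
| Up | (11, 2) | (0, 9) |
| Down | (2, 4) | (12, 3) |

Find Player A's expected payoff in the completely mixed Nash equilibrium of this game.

First find y, the probability Player B plays Left, from Player A's indifference between Up and Down: 11y = 2y + 12(1−y), giving y = 4/7.
Since Player A is indifferent in equilibrium, Player A's expected payoff equals the payoff from either row against (4/7, 3/7). Using Up: 11(4/7) = 44/7.

44/7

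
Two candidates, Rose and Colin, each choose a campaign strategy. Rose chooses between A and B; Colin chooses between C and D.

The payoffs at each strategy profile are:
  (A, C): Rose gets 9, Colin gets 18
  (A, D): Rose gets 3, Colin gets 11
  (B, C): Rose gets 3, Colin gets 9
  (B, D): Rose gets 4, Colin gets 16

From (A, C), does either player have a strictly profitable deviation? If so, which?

Rose at (A, C) earns 9; deviating to B yields 3 — not better.
Colin earns 18; deviating to D yields 11 — not better.
Neither player can strictly improve; the profile is a Nash equilibrium.

Neither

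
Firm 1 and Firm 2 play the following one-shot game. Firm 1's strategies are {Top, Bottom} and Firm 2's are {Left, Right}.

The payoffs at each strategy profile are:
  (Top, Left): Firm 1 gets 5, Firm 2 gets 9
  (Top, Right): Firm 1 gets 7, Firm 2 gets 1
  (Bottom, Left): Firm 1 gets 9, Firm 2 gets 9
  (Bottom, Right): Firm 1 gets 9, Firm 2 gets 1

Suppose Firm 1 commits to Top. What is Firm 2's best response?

Against Top, Firm 2 earns 9 from Left and 1 from Right.
So Left is the best response.

Left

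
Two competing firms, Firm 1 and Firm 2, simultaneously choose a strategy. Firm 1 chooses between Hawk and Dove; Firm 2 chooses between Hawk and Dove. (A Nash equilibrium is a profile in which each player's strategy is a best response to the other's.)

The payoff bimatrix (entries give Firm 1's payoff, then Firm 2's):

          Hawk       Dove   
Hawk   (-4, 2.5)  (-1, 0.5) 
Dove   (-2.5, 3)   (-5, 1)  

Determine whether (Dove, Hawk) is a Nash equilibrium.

At (Dove, Hawk), Firm 1 earns -2.5; switching to Hawk would give -4, so Firm 1 has no profitable deviation.
Firm 2 earns 3; switching to Dove would give 1, so Firm 2 has no profitable deviation.
Neither player can gain by a unilateral deviation, so this profile is a Nash equilibrium.

Yes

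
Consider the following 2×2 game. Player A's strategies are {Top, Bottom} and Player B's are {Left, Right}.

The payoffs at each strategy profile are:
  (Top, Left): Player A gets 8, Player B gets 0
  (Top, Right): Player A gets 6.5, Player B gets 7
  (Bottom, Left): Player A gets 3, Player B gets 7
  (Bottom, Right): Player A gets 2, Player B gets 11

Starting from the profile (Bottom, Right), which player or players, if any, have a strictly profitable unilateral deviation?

Player A at (Bottom, Right) earns 2; deviating to Top yields 6.5 — a strict improvement.
Player B earns 11; deviating to Left yields 7 — not better.
Only Player A has a strictly profitable deviation.

Player A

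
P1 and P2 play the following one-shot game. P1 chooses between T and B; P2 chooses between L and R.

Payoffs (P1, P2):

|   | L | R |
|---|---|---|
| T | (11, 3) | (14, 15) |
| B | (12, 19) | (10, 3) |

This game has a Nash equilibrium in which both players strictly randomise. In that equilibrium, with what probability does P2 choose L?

Let y be the probability that P2 plays L. In a completely mixed equilibrium, P1 must be indifferent between T and B.
P1's expected payoff from T is 11y + 14(1−y); from B it is 12y + 10(1−y).
Setting these equal: −3y + 14 = 2y + 10, so y = 4/5.

4/5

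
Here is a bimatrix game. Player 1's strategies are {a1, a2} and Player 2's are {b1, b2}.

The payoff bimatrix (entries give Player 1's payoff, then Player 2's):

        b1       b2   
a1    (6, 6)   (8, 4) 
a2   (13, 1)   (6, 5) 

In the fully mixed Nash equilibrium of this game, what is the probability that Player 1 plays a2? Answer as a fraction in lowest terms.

1/3

Let r be the probability that Player 1 plays a1. In a completely mixed equilibrium, Player 2 must be indifferent between b1 and b2.
Player 2's expected payoff from b1 is 6r + (1−r); from b2 it is 4r + 5(1−r).
Setting these equal: 5r + 1 = −r + 5, so r = 2/3.
Therefore Player 1 plays a2 with probability 1 − 2/3 = 1/3.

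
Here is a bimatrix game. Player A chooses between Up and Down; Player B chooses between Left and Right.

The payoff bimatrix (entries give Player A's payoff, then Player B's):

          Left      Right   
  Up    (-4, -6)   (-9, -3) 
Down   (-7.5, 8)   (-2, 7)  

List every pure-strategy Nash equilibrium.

none

(Up, Left): Player B prefers Right (-3 > -6) — not an equilibrium.
(Up, Right): Player A prefers Down (-2 > -9) — not an equilibrium.
(Down, Left): Player A prefers Up (-4 > -7.5) — not an equilibrium.
(Down, Right): Player B prefers Left (8 > 7) — not an equilibrium.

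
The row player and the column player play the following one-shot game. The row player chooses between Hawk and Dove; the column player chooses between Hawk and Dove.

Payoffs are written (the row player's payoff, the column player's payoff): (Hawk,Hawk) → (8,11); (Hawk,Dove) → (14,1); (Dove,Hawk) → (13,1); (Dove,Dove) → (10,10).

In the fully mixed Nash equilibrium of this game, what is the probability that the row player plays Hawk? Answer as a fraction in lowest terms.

Let r be the probability that the row player plays Hawk. In a completely mixed equilibrium, the column player must be indifferent between Hawk and Dove.
The column player's expected payoff from Hawk is 11r + (1−r); from Dove it is r + 10(1−r).
Setting these equal: 10r + 1 = −9r + 10, so r = 9/19.

9/19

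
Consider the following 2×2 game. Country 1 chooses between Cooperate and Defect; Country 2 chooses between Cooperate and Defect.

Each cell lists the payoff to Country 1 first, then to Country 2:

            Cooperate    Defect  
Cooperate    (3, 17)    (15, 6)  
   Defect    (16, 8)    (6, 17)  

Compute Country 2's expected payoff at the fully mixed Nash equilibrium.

First find p, the probability Country 1 plays Cooperate, from Country 2's indifference between Cooperate and Defect: 17p + 8(1−p) = 6p + 17(1−p), giving p = 9/20.
Since Country 2 is indifferent in equilibrium, Country 2's expected payoff equals the payoff from either column against (9/20, 11/20). Using Cooperate: 17(9/20) + 8(11/20) = 241/20.

241/20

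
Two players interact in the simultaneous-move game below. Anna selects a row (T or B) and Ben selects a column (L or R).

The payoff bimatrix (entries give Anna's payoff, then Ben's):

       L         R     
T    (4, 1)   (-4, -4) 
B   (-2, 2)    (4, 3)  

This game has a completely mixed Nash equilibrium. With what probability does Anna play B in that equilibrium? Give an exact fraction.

Let r be the probability that Anna plays T. In a completely mixed equilibrium, Ben must be indifferent between L and R.
Ben's expected payoff from L is r + 2(1−r); from R it is −4r + 3(1−r).
Setting these equal: −r + 2 = −7r + 3, so r = 1/6.
Therefore Anna plays B with probability 1 − 1/6 = 5/6.

5/6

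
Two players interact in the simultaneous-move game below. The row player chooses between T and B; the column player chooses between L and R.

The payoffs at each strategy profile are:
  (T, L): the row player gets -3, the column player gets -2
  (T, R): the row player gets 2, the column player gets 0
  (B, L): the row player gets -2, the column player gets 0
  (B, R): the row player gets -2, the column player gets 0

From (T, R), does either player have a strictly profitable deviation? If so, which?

Neither

The row player at (T, R) earns 2; deviating to B yields -2 — not better.
The column player earns 0; deviating to L yields -2 — not better.
Neither player can strictly improve; the profile is a Nash equilibrium.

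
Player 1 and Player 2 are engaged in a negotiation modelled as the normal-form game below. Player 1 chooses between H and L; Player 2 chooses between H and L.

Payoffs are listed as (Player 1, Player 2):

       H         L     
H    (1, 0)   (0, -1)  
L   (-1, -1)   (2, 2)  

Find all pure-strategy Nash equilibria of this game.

(H, H) and (L, L)

(H, H): Player 1 gets 1 ≥ -1 from L, and Player 2 gets 0 ≥ -1 from L — Nash equilibrium.
(H, L): Player 1 prefers L (2 > 0); Player 2 prefers H (0 > -1) — not an equilibrium.
(L, H): Player 1 prefers H (1 > -1); Player 2 prefers L (2 > -1) — not an equilibrium.
(L, L): Player 1 gets 2 ≥ 0 from H, and Player 2 gets 2 ≥ -1 from H — Nash equilibrium.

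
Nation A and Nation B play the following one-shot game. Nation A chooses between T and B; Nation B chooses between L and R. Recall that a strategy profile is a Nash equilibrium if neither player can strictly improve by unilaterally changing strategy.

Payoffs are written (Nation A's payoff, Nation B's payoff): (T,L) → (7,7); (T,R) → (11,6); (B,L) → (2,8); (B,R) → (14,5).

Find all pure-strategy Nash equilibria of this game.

(T, L): Nation A gets 7 ≥ 2 from B, and Nation B gets 7 ≥ 6 from R — Nash equilibrium.
(T, R): Nation A prefers B (14 > 11); Nation B prefers L (7 > 6) — not an equilibrium.
(B, L): Nation A prefers T (7 > 2) — not an equilibrium.
(B, R): Nation B prefers L (8 > 5) — not an equilibrium.

(T, L)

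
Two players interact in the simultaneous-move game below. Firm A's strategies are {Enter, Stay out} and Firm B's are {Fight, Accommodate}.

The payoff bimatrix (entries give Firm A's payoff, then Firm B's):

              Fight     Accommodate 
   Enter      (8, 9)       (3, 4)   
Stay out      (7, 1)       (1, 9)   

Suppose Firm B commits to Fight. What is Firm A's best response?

Against Fight, Firm A earns 8 from Enter and 7 from Stay out.
So Enter is the best response.

Enter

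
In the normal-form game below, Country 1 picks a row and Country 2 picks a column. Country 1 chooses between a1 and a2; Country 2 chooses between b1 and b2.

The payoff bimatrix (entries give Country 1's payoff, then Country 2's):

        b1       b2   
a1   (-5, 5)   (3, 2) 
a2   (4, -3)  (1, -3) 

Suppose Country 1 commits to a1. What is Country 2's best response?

Against a1, Country 2 earns 5 from b1 and 2 from b2.
So b1 is the best response.

b1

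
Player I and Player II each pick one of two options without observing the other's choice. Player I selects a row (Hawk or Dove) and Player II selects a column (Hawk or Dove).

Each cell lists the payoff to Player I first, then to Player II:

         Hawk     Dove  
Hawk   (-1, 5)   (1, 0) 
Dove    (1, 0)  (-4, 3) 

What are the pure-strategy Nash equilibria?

none

(Hawk, Hawk): Player I prefers Dove (1 > -1) — not an equilibrium.
(Hawk, Dove): Player II prefers Hawk (5 > 0) — not an equilibrium.
(Dove, Hawk): Player II prefers Dove (3 > 0) — not an equilibrium.
(Dove, Dove): Player I prefers Hawk (1 > -4) — not an equilibrium.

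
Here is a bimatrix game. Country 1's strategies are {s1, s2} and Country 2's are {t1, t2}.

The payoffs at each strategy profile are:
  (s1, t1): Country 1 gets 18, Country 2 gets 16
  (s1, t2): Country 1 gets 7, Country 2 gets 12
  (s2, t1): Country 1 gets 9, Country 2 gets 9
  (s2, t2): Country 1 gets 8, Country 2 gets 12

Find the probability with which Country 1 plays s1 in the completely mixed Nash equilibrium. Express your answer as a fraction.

Let p be the probability that Country 1 plays s1. In a completely mixed equilibrium, Country 2 must be indifferent between t1 and t2.
Country 2's expected payoff from t1 is 16p + 9(1−p); from t2 it is 12p + 12(1−p).
Setting these equal: 7p + 9 = 12, so p = 3/7.

3/7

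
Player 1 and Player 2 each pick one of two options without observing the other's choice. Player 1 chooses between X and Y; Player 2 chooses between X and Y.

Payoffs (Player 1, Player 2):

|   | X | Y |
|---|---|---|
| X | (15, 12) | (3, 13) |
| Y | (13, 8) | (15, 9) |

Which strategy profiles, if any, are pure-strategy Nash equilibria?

(Y, Y)

(X, X): Player 2 prefers Y (13 > 12) — not an equilibrium.
(X, Y): Player 1 prefers Y (15 > 3) — not an equilibrium.
(Y, X): Player 1 prefers X (15 > 13); Player 2 prefers Y (9 > 8) — not an equilibrium.
(Y, Y): Player 1 gets 15 ≥ 3 from X, and Player 2 gets 9 ≥ 8 from X — Nash equilibrium.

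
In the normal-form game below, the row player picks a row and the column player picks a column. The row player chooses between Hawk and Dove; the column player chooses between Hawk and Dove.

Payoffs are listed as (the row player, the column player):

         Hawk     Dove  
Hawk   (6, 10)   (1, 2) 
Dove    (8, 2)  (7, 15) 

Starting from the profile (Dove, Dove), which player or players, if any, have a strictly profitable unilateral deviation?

The row player at (Dove, Dove) earns 7; deviating to Hawk yields 1 — not better.
The column player earns 15; deviating to Hawk yields 2 — not better.
Neither player can strictly improve; the profile is a Nash equilibrium.

Neither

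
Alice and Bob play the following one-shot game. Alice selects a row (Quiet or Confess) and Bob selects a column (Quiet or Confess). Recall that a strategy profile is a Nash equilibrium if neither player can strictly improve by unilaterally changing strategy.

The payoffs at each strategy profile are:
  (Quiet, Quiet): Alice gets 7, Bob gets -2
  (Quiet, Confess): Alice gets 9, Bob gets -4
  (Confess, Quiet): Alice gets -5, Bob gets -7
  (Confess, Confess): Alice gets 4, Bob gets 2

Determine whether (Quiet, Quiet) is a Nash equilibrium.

Yes

At (Quiet, Quiet), Alice earns 7; switching to Confess would give -5, so Alice has no profitable deviation.
Bob earns -2; switching to Confess would give -4, so Bob has no profitable deviation.
Neither player can gain by a unilateral deviation, so this profile is a Nash equilibrium.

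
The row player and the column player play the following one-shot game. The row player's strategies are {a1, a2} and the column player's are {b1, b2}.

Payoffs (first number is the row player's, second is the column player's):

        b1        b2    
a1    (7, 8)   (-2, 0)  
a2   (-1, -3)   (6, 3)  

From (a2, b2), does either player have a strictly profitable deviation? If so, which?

The row player at (a2, b2) earns 6; deviating to a1 yields -2 — not better.
The column player earns 3; deviating to b1 yields -3 — not better.
Neither player can strictly improve; the profile is a Nash equilibrium.

Neither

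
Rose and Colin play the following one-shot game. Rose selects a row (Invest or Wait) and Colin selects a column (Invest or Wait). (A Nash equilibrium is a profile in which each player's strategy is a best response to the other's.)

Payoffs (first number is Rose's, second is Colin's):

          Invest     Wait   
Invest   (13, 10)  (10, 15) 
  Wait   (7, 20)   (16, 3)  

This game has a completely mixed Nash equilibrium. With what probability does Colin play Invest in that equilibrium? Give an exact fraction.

1/2

Let c be the probability that Colin plays Invest. In a completely mixed equilibrium, Rose must be indifferent between Invest and Wait.
Rose's expected payoff from Invest is 13c + 10(1−c); from Wait it is 7c + 16(1−c).
Setting these equal: 3c + 10 = −9c + 16, so c = 1/2.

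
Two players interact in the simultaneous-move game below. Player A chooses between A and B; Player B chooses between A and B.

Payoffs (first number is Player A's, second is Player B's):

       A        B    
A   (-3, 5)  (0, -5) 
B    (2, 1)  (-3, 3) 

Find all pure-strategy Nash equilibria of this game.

none

(A, A): Player A prefers B (2 > -3) — not an equilibrium.
(A, B): Player B prefers A (5 > -5) — not an equilibrium.
(B, A): Player B prefers B (3 > 1) — not an equilibrium.
(B, B): Player A prefers A (0 > -3) — not an equilibrium.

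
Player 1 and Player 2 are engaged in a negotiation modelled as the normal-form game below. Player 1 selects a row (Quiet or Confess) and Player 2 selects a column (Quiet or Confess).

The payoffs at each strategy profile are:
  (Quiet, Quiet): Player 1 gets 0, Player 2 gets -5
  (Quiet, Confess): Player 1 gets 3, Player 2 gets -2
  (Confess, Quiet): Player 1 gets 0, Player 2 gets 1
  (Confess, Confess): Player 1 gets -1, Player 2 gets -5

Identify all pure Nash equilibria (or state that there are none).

(Quiet, Confess) and (Confess, Quiet)

(Quiet, Quiet): Player 2 prefers Confess (-2 > -5) — not an equilibrium.
(Quiet, Confess): Player 1 gets 3 ≥ -1 from Confess, and Player 2 gets -2 ≥ -5 from Quiet — Nash equilibrium.
(Confess, Quiet): Player 1 gets 0 ≥ 0 from Quiet, and Player 2 gets 1 ≥ -5 from Confess — Nash equilibrium.
(Confess, Confess): Player 1 prefers Quiet (3 > -1); Player 2 prefers Quiet (1 > -5) — not an equilibrium.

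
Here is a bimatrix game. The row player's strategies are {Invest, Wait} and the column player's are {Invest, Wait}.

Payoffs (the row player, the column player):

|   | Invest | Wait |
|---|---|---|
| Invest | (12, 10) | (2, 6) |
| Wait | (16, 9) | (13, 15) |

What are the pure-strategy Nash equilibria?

(Wait, Wait)

(Invest, Invest): the row player prefers Wait (16 > 12) — not an equilibrium.
(Invest, Wait): the row player prefers Wait (13 > 2); the column player prefers Invest (10 > 6) — not an equilibrium.
(Wait, Invest): the column player prefers Wait (15 > 9) — not an equilibrium.
(Wait, Wait): the row player gets 13 ≥ 2 from Invest, and the column player gets 15 ≥ 9 from Invest — Nash equilibrium.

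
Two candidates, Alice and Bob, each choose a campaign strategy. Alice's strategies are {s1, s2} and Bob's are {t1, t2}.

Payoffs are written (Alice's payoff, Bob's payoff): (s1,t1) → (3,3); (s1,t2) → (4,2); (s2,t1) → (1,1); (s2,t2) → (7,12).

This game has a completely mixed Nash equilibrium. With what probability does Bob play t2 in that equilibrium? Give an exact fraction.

2/5

Let q be the probability that Bob plays t1. In a completely mixed equilibrium, Alice must be indifferent between s1 and s2.
Alice's expected payoff from s1 is 3q + 4(1−q); from s2 it is q + 7(1−q).
Setting these equal: −q + 4 = −6q + 7, so q = 3/5.
Therefore Bob plays t2 with probability 1 − 3/5 = 2/5.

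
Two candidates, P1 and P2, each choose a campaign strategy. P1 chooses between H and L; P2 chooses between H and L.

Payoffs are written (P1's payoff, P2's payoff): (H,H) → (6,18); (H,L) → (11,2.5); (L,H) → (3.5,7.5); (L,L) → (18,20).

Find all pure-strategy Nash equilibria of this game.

(H, H) and (L, L)

(H, H): P1 gets 6 ≥ 3.5 from L, and P2 gets 18 ≥ 2.5 from L — Nash equilibrium.
(H, L): P1 prefers L (18 > 11); P2 prefers H (18 > 2.5) — not an equilibrium.
(L, H): P1 prefers H (6 > 3.5); P2 prefers L (20 > 7.5) — not an equilibrium.
(L, L): P1 gets 18 ≥ 11 from H, and P2 gets 20 ≥ 7.5 from H — Nash equilibrium.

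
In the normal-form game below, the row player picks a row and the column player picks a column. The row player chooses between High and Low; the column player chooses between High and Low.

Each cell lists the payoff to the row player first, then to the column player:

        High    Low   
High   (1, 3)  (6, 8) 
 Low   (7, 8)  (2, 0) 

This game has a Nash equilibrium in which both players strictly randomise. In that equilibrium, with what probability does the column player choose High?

Let c be the probability that the column player plays High. In a completely mixed equilibrium, the row player must be indifferent between High and Low.
The row player's expected payoff from High is c + 6(1−c); from Low it is 7c + 2(1−c).
Setting these equal: −5c + 6 = 5c + 2, so c = 2/5.

2/5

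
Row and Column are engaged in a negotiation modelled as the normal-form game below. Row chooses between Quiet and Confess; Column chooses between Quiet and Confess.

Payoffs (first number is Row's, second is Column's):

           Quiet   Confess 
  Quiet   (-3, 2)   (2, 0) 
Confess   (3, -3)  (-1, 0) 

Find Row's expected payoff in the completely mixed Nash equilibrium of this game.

First find y, the probability Column plays Quiet, from Row's indifference between Quiet and Confess: −3y + 2(1−y) = 3y − (1−y), giving y = 1/3.
Since Row is indifferent in equilibrium, Row's expected payoff equals the payoff from either row against (1/3, 2/3). Using Quiet: −3(1/3) + 2(2/3) = 1/3.

1/3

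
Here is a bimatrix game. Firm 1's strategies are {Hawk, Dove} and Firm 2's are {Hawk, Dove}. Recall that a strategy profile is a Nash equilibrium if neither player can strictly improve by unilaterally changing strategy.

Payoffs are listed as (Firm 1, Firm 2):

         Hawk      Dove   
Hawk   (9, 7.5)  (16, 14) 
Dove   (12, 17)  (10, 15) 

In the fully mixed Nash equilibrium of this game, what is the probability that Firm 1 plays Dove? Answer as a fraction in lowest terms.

Let p be the probability that Firm 1 plays Hawk. In a completely mixed equilibrium, Firm 2 must be indifferent between Hawk and Dove.
Firm 2's expected payoff from Hawk is 7.5p + 17(1−p); from Dove it is 14p + 15(1−p).
Setting these equal: −9.5p + 17 = −p + 15, so p = 4/17.
Therefore Firm 1 plays Dove with probability 1 − 4/17 = 13/17.

13/17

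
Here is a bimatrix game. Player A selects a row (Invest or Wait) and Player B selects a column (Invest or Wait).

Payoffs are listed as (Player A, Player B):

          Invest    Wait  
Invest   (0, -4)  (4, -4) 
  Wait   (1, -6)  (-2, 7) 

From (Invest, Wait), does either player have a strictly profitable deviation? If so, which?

Player A at (Invest, Wait) earns 4; deviating to Wait yields -2 — not better.
Player B earns -4; deviating to Invest yields -4 — not better.
Neither player can strictly improve; the profile is a Nash equilibrium.

Neither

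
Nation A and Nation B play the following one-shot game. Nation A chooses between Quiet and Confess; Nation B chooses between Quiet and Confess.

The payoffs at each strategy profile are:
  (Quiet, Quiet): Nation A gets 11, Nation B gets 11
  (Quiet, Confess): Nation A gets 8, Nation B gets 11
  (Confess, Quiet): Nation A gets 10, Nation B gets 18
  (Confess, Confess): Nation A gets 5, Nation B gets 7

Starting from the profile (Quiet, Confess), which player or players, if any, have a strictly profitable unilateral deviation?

Neither

Nation A at (Quiet, Confess) earns 8; deviating to Confess yields 5 — not better.
Nation B earns 11; deviating to Quiet yields 11 — not better.
Neither player can strictly improve; the profile is a Nash equilibrium.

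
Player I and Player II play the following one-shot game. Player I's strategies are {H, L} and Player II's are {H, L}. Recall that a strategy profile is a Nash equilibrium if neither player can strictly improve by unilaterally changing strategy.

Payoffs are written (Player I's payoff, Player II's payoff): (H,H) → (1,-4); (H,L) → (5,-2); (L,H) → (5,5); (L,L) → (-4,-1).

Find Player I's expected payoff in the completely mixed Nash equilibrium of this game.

First find y, the probability Player II plays H, from Player I's indifference between H and L: y + 5(1−y) = 5y − 4(1−y), giving y = 9/13.
Since Player I is indifferent in equilibrium, Player I's expected payoff equals the payoff from either row against (9/13, 4/13). Using H: (9/13) + 5(4/13) = 29/13.

29/13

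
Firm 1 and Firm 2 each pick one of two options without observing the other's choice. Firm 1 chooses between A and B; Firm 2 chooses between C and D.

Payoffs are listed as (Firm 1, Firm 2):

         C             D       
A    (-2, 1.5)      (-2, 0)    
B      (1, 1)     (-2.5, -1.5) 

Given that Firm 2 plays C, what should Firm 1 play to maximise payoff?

B

Against C, Firm 1 earns -2 from A and 1 from B.
So B is the best response.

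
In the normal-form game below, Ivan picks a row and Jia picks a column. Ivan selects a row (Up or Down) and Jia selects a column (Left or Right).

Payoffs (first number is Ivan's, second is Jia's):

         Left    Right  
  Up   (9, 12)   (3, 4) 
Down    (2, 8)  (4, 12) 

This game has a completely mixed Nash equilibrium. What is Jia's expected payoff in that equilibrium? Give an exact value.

First find x, the probability Ivan plays Up, from Jia's indifference between Left and Right: 12x + 8(1−x) = 4x + 12(1−x), giving x = 1/3.
Since Jia is indifferent in equilibrium, Jia's expected payoff equals the payoff from either column against (1/3, 2/3). Using Left: 12(1/3) + 8(2/3) = 28/3.

28/3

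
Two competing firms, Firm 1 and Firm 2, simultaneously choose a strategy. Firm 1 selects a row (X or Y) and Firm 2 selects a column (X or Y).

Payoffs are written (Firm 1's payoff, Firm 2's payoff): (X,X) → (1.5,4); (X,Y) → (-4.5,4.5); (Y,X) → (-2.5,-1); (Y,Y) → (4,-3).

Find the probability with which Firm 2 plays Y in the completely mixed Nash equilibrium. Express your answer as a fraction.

Let q be the probability that Firm 2 plays X. In a completely mixed equilibrium, Firm 1 must be indifferent between X and Y.
Firm 1's expected payoff from X is 1.5q − 4.5(1−q); from Y it is −2.5q + 4(1−q).
Setting these equal: 6q − 4.5 = −6.5q + 4, so q = 17/25.
Therefore Firm 2 plays Y with probability 1 − 17/25 = 8/25.

8/25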